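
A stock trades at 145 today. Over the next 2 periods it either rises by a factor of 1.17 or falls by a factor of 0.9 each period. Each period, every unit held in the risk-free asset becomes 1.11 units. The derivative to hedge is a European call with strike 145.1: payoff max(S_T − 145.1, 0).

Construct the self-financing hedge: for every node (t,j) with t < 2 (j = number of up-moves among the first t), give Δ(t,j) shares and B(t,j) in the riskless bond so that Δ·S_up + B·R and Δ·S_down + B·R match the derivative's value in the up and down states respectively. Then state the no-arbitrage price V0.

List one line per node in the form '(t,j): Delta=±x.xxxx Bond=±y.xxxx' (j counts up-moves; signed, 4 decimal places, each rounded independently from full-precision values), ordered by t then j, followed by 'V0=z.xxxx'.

(0,0): Delta=0.8586 Bond=-96.1562
(1,0): Delta=0.2153 Bond=-22.7778
(1,1): Delta=1.0000 Bond=-130.7207
V0=28.3418

Since d<R<u, set p* = (R−d)/(u−d) = 0.7778; price each node as the discounted p*-expectation of its children.
At expiry t=2: V(2,0)=0.0000, V(2,1)=7.5850, V(2,2)=53.3905
  t=1,j=0: stock 130.5000 → up 152.6850 (V=7.5850), down 117.4500 (V=0.0000). Price 5.3148; hedge Δ=0.2153, bond B=-22.7778.
  t=1,j=1: stock 169.6500 → up 198.4905 (V=53.3905), down 152.6850 (V=7.5850). Price 38.9293; hedge Δ=1.0000, bond B=-130.7207.
  t=0,j=0: stock 145.0000 → up 169.6500 (V=38.9293), down 130.5000 (V=5.3148). Price 28.3418; hedge Δ=0.8586, bond B=-96.1562.
Root portfolio cost Δ·145+B reproduces V0=28.3418.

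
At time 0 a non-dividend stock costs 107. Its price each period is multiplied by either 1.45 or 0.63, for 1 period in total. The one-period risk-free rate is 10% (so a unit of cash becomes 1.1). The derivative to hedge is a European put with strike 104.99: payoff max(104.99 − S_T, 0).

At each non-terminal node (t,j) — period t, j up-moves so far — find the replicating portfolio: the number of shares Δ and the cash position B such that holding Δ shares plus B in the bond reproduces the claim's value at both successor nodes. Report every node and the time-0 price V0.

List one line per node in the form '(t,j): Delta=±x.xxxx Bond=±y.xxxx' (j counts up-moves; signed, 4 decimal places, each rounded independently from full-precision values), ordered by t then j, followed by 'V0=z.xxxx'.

Since d<R<u, set p* = (R−d)/(u−d) = 0.5732; price each node as the discounted p*-expectation of its children.
Terminal payoffs: V(1,0)=37.5800, V(1,1)=0.0000
(0,0): S=107.0000. Δ = (V_up−V_dn)/(S_up−S_dn) = (0.0000−37.5800)/(155.1500−67.4100) = -0.4283. V = [p*·0.0000 + (1−p*)·37.5800]/1.1 = 14.5820. B = V − Δ·S = 60.4113.
Self-financing check: at every node Δ·S+B equals the discounted successor values.

(0,0): Delta=-0.4283 Bond=60.4113
V0=14.5820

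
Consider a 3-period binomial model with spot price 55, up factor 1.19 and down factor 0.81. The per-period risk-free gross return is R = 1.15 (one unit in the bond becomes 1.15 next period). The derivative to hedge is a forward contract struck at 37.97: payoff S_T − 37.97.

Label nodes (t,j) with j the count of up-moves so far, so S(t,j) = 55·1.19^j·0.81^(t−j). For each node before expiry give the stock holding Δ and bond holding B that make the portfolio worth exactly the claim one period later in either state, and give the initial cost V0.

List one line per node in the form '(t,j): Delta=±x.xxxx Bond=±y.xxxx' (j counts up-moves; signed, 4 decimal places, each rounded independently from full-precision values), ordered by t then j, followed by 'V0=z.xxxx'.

Risk-neutral probability p* = (R−d)/(u−d) = (1.15−0.81)/(1.19−0.81) = 0.8947.
At expiry t=3: V(3,0)=-8.7407, V(3,1)=4.9717, V(3,2)=25.1173, V(3,3)=54.7137
  t=2,j=0: stock 36.0855 → up 42.9417 (V=4.9717), down 29.2293 (V=-8.7407). Price 3.0681; hedge Δ=1.0000, bond B=-33.0174.
  t=2,j=1: stock 53.0145 → up 63.0873 (V=25.1173), down 42.9417 (V=4.9717). Price 19.9971; hedge Δ=1.0000, bond B=-33.0174.
  t=2,j=2: stock 77.8855 → up 92.6837 (V=54.7137), down 63.0873 (V=25.1173). Price 44.8681; hedge Δ=1.0000, bond B=-33.0174.
  t=1,j=0: stock 44.5500 → up 53.0145 (V=19.9971), down 36.0855 (V=3.0681). Price 15.8392; hedge Δ=1.0000, bond B=-28.7108.
  t=1,j=1: stock 65.4500 → up 77.8855 (V=44.8681), down 53.0145 (V=19.9971). Price 36.7392; hedge Δ=1.0000, bond B=-28.7108.
  t=0,j=0: stock 55.0000 → up 65.4500 (V=36.7392), down 44.5500 (V=15.8392). Price 30.0341; hedge Δ=1.0000, bond B=-24.9659.
Each (Δ,B) replicates both successor values, so the strategy is self-financing and V0 is arbitrage-free.

(0,0): Delta=1.0000 Bond=-24.9659
(1,0): Delta=1.0000 Bond=-28.7108
(1,1): Delta=1.0000 Bond=-28.7108
(2,0): Delta=1.0000 Bond=-33.0174
(2,1): Delta=1.0000 Bond=-33.0174
(2,2): Delta=1.0000 Bond=-33.0174
V0=30.0341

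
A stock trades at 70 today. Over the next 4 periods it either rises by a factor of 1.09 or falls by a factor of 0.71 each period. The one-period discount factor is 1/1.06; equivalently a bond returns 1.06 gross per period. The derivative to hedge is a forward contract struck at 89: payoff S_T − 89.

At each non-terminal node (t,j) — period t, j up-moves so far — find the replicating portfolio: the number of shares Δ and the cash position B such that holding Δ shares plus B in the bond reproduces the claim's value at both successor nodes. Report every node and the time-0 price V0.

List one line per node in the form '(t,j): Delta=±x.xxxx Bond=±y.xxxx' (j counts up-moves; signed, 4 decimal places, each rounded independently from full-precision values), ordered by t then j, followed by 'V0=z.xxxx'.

No-arbitrage ⇒ martingale measure with p* = (R−d)/(u−d) = 0.9211.
At expiry t=4: V(4,0)=-71.2118, V(4,1)=-61.6914, V(4,2)=-47.0755, V(4,3)=-24.6371, V(4,4)=9.8107
  t=3,j=0: stock 25.0538 → up 27.3086 (V=-61.6914), down 17.7882 (V=-71.2118). Price -58.9085; hedge Δ=1.0000, bond B=-83.9623.
  t=3,j=1: stock 38.4628 → up 41.9245 (V=-47.0755), down 27.3086 (V=-61.6914). Price -45.4994; hedge Δ=1.0000, bond B=-83.9623.
  t=3,j=2: stock 59.0486 → up 64.3629 (V=-24.6371), down 41.9245 (V=-47.0755). Price -24.9137; hedge Δ=1.0000, bond B=-83.9623.
  t=3,j=3: stock 90.6520 → up 98.8107 (V=9.8107), down 64.3629 (V=-24.6371). Price 6.6898; hedge Δ=1.0000, bond B=-83.9623.
  t=2,j=0: stock 35.2870 → up 38.4628 (V=-45.4994), down 25.0538 (V=-58.9085). Price -43.9227; hedge Δ=1.0000, bond B=-79.2097.
  t=2,j=1: stock 54.1730 → up 59.0486 (V=-24.9137), down 38.4628 (V=-45.4994). Price -25.0367; hedge Δ=1.0000, bond B=-79.2097.
  t=2,j=2: stock 83.1670 → up 90.6520 (V=6.6898), down 59.0486 (V=-24.9137). Price 3.9573; hedge Δ=1.0000, bond B=-79.2097.
  t=1,j=0: stock 49.7000 → up 54.1730 (V=-25.0367), down 35.2870 (V=-43.9227). Price -25.0261; hedge Δ=1.0000, bond B=-74.7261.
  t=1,j=1: stock 76.3000 → up 83.1670 (V=3.9573), down 54.1730 (V=-25.0367). Price 1.5739; hedge Δ=1.0000, bond B=-74.7261.
  t=0,j=0: stock 70.0000 → up 76.3000 (V=1.5739), down 49.7000 (V=-25.0261). Price -0.4963; hedge Δ=1.0000, bond B=-70.4963.
Check: Δ(0,0)·S0 + B(0,0) = -0.4963 = V0.

(0,0): Delta=1.0000 Bond=-70.4963
(1,0): Delta=1.0000 Bond=-74.7261
(1,1): Delta=1.0000 Bond=-74.7261
(2,0): Delta=1.0000 Bond=-79.2097
(2,1): Delta=1.0000 Bond=-79.2097
(2,2): Delta=1.0000 Bond=-79.2097
(3,0): Delta=1.0000 Bond=-83.9623
(3,1): Delta=1.0000 Bond=-83.9623
(3,2): Delta=1.0000 Bond=-83.9623
(3,3): Delta=1.0000 Bond=-83.9623
V0=-0.4963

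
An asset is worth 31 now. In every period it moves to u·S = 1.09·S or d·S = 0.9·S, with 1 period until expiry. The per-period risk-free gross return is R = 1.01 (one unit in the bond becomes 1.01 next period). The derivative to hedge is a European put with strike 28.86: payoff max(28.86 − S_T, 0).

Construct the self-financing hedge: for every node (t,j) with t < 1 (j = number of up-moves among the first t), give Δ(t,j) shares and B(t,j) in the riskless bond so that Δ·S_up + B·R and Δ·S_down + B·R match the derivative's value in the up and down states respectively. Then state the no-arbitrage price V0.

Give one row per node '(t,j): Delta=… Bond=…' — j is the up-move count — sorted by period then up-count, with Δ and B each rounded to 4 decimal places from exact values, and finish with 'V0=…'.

(0,0): Delta=-0.1630 Bond=5.4528
V0=0.4002

The replicating-portfolio and risk-neutral prices coincide; use p* = (1.01−0.9)/(1.09−0.9) = 0.5789 for the latter.
Terminal payoffs: V(1,0)=0.9600, V(1,1)=0.0000
  t=0,j=0: stock 31.0000 → up 33.7900 (V=0.0000), down 27.9000 (V=0.9600). Price 0.4002; hedge Δ=-0.1630, bond B=5.4528.
The time-0 hedge costs 0.4002, which is the no-arbitrage price.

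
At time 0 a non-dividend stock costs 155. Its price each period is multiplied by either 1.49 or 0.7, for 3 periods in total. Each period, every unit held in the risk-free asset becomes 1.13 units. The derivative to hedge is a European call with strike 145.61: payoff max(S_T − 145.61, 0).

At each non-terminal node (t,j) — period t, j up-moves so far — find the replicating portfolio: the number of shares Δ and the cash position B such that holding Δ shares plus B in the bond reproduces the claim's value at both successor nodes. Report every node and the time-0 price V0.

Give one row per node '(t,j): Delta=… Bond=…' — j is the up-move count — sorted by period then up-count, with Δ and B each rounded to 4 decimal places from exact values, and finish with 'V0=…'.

(0,0): Delta=0.8174 Bond=-58.9208
(1,0): Delta=0.5354 Bond=-35.9845
(1,1): Delta=0.9283 Bond=-92.1957
(2,0): Delta=0.0000 Bond=0.0000
(2,1): Delta=0.7460 Bond=-74.7055
(2,2): Delta=1.0000 Bond=-128.8584
V0=67.7724

Under the risk-neutral measure, an up-move has probability p* = (R−d)/(u−d) = 0.5443 and values discount at R = 1.13.
Payoff layer (t=3): V(3,0)=0.0000, V(3,1)=0.0000, V(3,2)=95.2708, V(3,3)=367.1221
Node (2,0) S=75.9500: V=(p*·0.0000+(1−p*)·0.0000)/1.13=0.0000; Δ=(0.0000−0.0000)/(113.1655−53.1650)=0.0000; B=V−Δ·S=0.0000
Node (2,1) S=161.6650: V=(p*·95.2708+(1−p*)·0.0000)/1.13=45.8905; Δ=(95.2708−0.0000)/(240.8808−113.1655)=0.7460; B=V−Δ·S=-74.7055
Node (2,2) S=344.1155: V=(p*·367.1221+(1−p*)·95.2708)/1.13=215.2571; Δ=(367.1221−95.2708)/(512.7321−240.8808)=1.0000; B=V−Δ·S=-128.8584
Node (1,0) S=108.5000: V=(p*·45.8905+(1−p*)·0.0000)/1.13=22.1048; Δ=(45.8905−0.0000)/(161.6650−75.9500)=0.5354; B=V−Δ·S=-35.9845
Node (1,1) S=230.9500: V=(p*·215.2571+(1−p*)·45.8905)/1.13=122.1924; Δ=(215.2571−45.8905)/(344.1155−161.6650)=0.9283; B=V−Δ·S=-92.1957
Node (0,0) S=155.0000: V=(p*·122.1924+(1−p*)·22.1048)/1.13=67.7724; Δ=(122.1924−22.1048)/(230.9500−108.5000)=0.8174; B=V−Δ·S=-58.9208
The time-0 hedge costs 67.7724, which is the no-arbitrage price.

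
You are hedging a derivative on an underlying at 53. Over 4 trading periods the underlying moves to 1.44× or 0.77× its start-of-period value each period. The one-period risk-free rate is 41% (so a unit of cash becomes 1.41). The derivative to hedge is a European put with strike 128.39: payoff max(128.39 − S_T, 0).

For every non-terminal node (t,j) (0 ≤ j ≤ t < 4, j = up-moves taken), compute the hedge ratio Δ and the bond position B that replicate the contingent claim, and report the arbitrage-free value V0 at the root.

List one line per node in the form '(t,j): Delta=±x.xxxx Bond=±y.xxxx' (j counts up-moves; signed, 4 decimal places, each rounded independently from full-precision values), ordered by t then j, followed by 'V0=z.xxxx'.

(0,0): Delta=-0.1288 Bond=7.2667
(1,0): Delta=-1.0000 Bond=45.8009
(1,1): Delta=-0.1069 Bond=8.5794
(2,0): Delta=-1.0000 Bond=64.5792
(2,1): Delta=-1.0000 Bond=64.5792
(2,2): Delta=-0.0845 Bond=9.6369
(3,0): Delta=-1.0000 Bond=91.0567
(3,1): Delta=-1.0000 Bond=91.0567
(3,2): Delta=-1.0000 Bond=91.0567
(3,3): Delta=-0.0616 Bond=9.9567
V0=0.4418

No-arbitrage ⇒ martingale measure with p* = (R−d)/(u−d) = 0.9552.
Payoff layer (t=4): V(4,0)=109.7589, V(4,1)=93.5474, V(4,2)=63.2298, V(4,3)=6.5320, V(4,4)=0.0000
Node (3,0) S=24.1962: V=(p*·93.5474+(1−p*)·109.7589)/1.41=66.8605; Δ=(93.5474−109.7589)/(34.8426−18.6311)=-1.0000; B=V−Δ·S=91.0567
Node (3,1) S=45.2501: V=(p*·63.2298+(1−p*)·93.5474)/1.41=45.8066; Δ=(63.2298−93.5474)/(65.1602−34.8426)=-1.0000; B=V−Δ·S=91.0567
Node (3,2) S=84.6236: V=(p*·6.5320+(1−p*)·63.2298)/1.41=6.4331; Δ=(6.5320−63.2298)/(121.8580−65.1602)=-1.0000; B=V−Δ·S=91.0567
Node (3,3) S=158.2572: V=(p*·0.0000+(1−p*)·6.5320)/1.41=0.2074; Δ=(0.0000−6.5320)/(227.8903−121.8580)=-0.0616; B=V−Δ·S=9.9567
Node (2,0) S=31.4237: V=(p*·45.8066+(1−p*)·66.8605)/1.41=33.1555; Δ=(45.8066−66.8605)/(45.2501−24.1962)=-1.0000; B=V−Δ·S=64.5792
Node (2,1) S=58.7664: V=(p*·6.4331+(1−p*)·45.8066)/1.41=5.8128; Δ=(6.4331−45.8066)/(84.6236−45.2501)=-1.0000; B=V−Δ·S=64.5792
Node (2,2) S=109.9008: V=(p*·0.2074+(1−p*)·6.4331)/1.41=0.3448; Δ=(0.2074−6.4331)/(158.2572−84.6236)=-0.0845; B=V−Δ·S=9.6369
Node (1,0) S=40.8100: V=(p*·5.8128+(1−p*)·33.1555)/1.41=4.9909; Δ=(5.8128−33.1555)/(58.7664−31.4237)=-1.0000; B=V−Δ·S=45.8009
Node (1,1) S=76.3200: V=(p*·0.3448+(1−p*)·5.8128)/1.41=0.4182; Δ=(0.3448−5.8128)/(109.9008−58.7664)=-0.1069; B=V−Δ·S=8.5794
Node (0,0) S=53.0000: V=(p*·0.4182+(1−p*)·4.9909)/1.41=0.4418; Δ=(0.4182−4.9909)/(76.3200−40.8100)=-0.1288; B=V−Δ·S=7.2667
Each (Δ,B) replicates both successor values, so the strategy is self-financing and V0 is arbitrage-free.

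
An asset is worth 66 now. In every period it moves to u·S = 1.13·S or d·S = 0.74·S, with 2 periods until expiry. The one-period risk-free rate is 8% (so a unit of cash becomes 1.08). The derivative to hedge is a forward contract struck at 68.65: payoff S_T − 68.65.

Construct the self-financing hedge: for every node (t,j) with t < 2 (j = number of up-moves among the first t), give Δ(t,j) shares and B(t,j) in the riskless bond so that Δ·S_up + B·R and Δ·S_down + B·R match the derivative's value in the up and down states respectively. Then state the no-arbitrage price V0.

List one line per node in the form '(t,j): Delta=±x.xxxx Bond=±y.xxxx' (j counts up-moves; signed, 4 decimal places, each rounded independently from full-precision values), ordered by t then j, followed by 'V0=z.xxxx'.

(0,0): Delta=1.0000 Bond=-58.8563
(1,0): Delta=1.0000 Bond=-63.5648
(1,1): Delta=1.0000 Bond=-63.5648
V0=7.1437

Risk-neutral probability p* = (R−d)/(u−d) = (1.08−0.74)/(1.13−0.74) = 0.8718.
Terminal payoffs: V(2,0)=-32.5084, V(2,1)=-13.4608, V(2,2)=15.6254
(1,0): S=48.8400. Δ = (V_up−V_dn)/(S_up−S_dn) = (-13.4608−-32.5084)/(55.1892−36.1416) = 1.0000. V = [p*·-13.4608 + (1−p*)·-32.5084]/1.08 = -14.7248. B = V − Δ·S = -63.5648.
(1,1): S=74.5800. Δ = (V_up−V_dn)/(S_up−S_dn) = (15.6254−-13.4608)/(84.2754−55.1892) = 1.0000. V = [p*·15.6254 + (1−p*)·-13.4608]/1.08 = 11.0152. B = V − Δ·S = -63.5648.
(0,0): S=66.0000. Δ = (V_up−V_dn)/(S_up−S_dn) = (11.0152−-14.7248)/(74.5800−48.8400) = 1.0000. V = [p*·11.0152 + (1−p*)·-14.7248]/1.08 = 7.1437. B = V − Δ·S = -58.8563.
Self-financing check: at every node Δ·S+B equals the discounted successor values.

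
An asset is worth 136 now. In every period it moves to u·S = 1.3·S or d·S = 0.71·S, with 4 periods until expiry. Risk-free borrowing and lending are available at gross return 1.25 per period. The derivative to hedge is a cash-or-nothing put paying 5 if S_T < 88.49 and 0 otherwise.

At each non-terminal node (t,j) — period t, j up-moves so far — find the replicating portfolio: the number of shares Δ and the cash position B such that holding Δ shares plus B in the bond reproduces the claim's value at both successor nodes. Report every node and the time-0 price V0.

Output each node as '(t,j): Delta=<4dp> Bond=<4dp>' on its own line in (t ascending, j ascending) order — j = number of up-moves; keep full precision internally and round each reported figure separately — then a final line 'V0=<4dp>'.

Under the risk-neutral measure, an up-move has probability p* = (R−d)/(u−d) = 0.9153 and values discount at R = 1.25.
At expiry t=4: V(4,0)=5.0000, V(4,1)=5.0000, V(4,2)=0.0000, V(4,3)=0.0000, V(4,4)=0.0000
(3,0): S=48.6759. Δ = (V_up−V_dn)/(S_up−S_dn) = (5.0000−5.0000)/(63.2787−34.5599) = 0.0000. V = [p*·5.0000 + (1−p*)·5.0000]/1.25 = 4.0000. B = V − Δ·S = 4.0000.
(3,1): S=89.1249. Δ = (V_up−V_dn)/(S_up−S_dn) = (0.0000−5.0000)/(115.8623−63.2787) = -0.0951. V = [p*·0.0000 + (1−p*)·5.0000]/1.25 = 0.3390. B = V − Δ·S = 8.8136.
(3,2): S=163.1864. Δ = (V_up−V_dn)/(S_up−S_dn) = (0.0000−0.0000)/(212.1423−115.8623) = 0.0000. V = [p*·0.0000 + (1−p*)·0.0000]/1.25 = 0.0000. B = V − Δ·S = 0.0000.
(3,3): S=298.7920. Δ = (V_up−V_dn)/(S_up−S_dn) = (0.0000−0.0000)/(388.4296−212.1423) = 0.0000. V = [p*·0.0000 + (1−p*)·0.0000]/1.25 = 0.0000. B = V − Δ·S = 0.0000.
(2,0): S=68.5576. Δ = (V_up−V_dn)/(S_up−S_dn) = (0.3390−4.0000)/(89.1249−48.6759) = -0.0905. V = [p*·0.3390 + (1−p*)·4.0000]/1.25 = 0.5194. B = V − Δ·S = 6.7245.
(2,1): S=125.5280. Δ = (V_up−V_dn)/(S_up−S_dn) = (0.0000−0.3390)/(163.1864−89.1249) = -0.0046. V = [p*·0.0000 + (1−p*)·0.3390]/1.25 = 0.0230. B = V − Δ·S = 0.5975.
(2,2): S=229.8400. Δ = (V_up−V_dn)/(S_up−S_dn) = (0.0000−0.0000)/(298.7920−163.1864) = 0.0000. V = [p*·0.0000 + (1−p*)·0.0000]/1.25 = 0.0000. B = V − Δ·S = 0.0000.
(1,0): S=96.5600. Δ = (V_up−V_dn)/(S_up−S_dn) = (0.0230−0.5194)/(125.5280−68.5576) = -0.0087. V = [p*·0.0230 + (1−p*)·0.5194]/1.25 = 0.0520. B = V − Δ·S = 0.8934.
(1,1): S=176.8000. Δ = (V_up−V_dn)/(S_up−S_dn) = (0.0000−0.0230)/(229.8400−125.5280) = -0.0002. V = [p*·0.0000 + (1−p*)·0.0230]/1.25 = 0.0016. B = V − Δ·S = 0.0405.
(0,0): S=136.0000. Δ = (V_up−V_dn)/(S_up−S_dn) = (0.0016−0.0520)/(176.8000−96.5600) = -0.0006. V = [p*·0.0016 + (1−p*)·0.0520]/1.25 = 0.0047. B = V − Δ·S = 0.0902.
Check: Δ(0,0)·S0 + B(0,0) = 0.0047 = V0.

(0,0): Delta=-0.0006 Bond=0.0902
(1,0): Delta=-0.0087 Bond=0.8934
(1,1): Delta=-0.0002 Bond=0.0405
(2,0): Delta=-0.0905 Bond=6.7245
(2,1): Delta=-0.0046 Bond=0.5975
(2,2): Delta=0.0000 Bond=0.0000
(3,0): Delta=0.0000 Bond=4.0000
(3,1): Delta=-0.0951 Bond=8.8136
(3,2): Delta=0.0000 Bond=0.0000
(3,3): Delta=0.0000 Bond=0.0000
V0=0.0047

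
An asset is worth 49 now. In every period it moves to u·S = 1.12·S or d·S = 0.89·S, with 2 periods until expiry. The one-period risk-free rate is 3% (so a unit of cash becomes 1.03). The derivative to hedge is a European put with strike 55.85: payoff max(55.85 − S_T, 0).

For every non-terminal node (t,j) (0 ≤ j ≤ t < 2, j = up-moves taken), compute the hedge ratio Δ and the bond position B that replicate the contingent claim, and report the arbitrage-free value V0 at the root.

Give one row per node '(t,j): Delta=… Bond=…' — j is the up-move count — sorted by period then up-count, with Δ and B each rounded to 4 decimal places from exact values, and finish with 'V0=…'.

(0,0): Delta=-0.7055 Bond=40.1763
(1,0): Delta=-1.0000 Bond=54.2233
(1,1): Delta=-0.5551 Bond=33.1263
V0=5.6052

No-arbitrage ⇒ martingale measure with p* = (R−d)/(u−d) = 0.6087.
Terminal payoffs: V(2,0)=17.0371, V(2,1)=7.0068, V(2,2)=0.0000
Node (1,0) S=43.6100: V=(p*·7.0068+(1−p*)·17.0371)/1.03=10.6133; Δ=(7.0068−17.0371)/(48.8432−38.8129)=-1.0000; B=V−Δ·S=54.2233
Node (1,1) S=54.8800: V=(p*·0.0000+(1−p*)·7.0068)/1.03=2.6619; Δ=(0.0000−7.0068)/(61.4656−48.8432)=-0.5551; B=V−Δ·S=33.1263
Node (0,0) S=49.0000: V=(p*·2.6619+(1−p*)·10.6133)/1.03=5.6052; Δ=(2.6619−10.6133)/(54.8800−43.6100)=-0.7055; B=V−Δ·S=40.1763
The time-0 hedge costs 5.6052, which is the no-arbitrage price.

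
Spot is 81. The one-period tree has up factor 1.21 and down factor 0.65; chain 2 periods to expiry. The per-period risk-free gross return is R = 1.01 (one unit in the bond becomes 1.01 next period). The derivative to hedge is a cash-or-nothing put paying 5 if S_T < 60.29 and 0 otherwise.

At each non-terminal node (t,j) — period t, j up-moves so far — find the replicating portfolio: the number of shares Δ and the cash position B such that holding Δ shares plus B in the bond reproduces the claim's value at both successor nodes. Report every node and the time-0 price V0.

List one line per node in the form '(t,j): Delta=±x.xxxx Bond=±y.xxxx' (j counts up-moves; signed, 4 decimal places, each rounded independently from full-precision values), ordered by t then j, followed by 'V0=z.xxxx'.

Risk-neutral probability p* = (R−d)/(u−d) = (1.01−0.65)/(1.21−0.65) = 0.6429.
Payoff layer (t=2): V(2,0)=5.0000, V(2,1)=0.0000, V(2,2)=0.0000
Node (1,0) S=52.6500: V=(p*·0.0000+(1−p*)·5.0000)/1.01=1.7680; Δ=(0.0000−5.0000)/(63.7065−34.2225)=-0.1696; B=V−Δ·S=10.6966
Node (1,1) S=98.0100: V=(p*·0.0000+(1−p*)·0.0000)/1.01=0.0000; Δ=(0.0000−0.0000)/(118.5921−63.7065)=0.0000; B=V−Δ·S=0.0000
Node (0,0) S=81.0000: V=(p*·0.0000+(1−p*)·1.7680)/1.01=0.6252; Δ=(0.0000−1.7680)/(98.0100−52.6500)=-0.0390; B=V−Δ·S=3.7824
Check: Δ(0,0)·S0 + B(0,0) = 0.6252 = V0.

(0,0): Delta=-0.0390 Bond=3.7824
(1,0): Delta=-0.1696 Bond=10.6966
(1,1): Delta=0.0000 Bond=0.0000
V0=0.6252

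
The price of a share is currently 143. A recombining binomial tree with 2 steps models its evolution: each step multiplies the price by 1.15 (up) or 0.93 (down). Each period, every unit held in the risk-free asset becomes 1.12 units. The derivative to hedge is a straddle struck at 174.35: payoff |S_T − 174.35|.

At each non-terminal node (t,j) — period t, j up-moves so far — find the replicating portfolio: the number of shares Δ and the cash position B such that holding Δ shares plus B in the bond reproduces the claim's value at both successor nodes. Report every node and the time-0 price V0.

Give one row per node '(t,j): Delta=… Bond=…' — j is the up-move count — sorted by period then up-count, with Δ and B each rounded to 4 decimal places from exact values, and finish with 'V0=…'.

No-arbitrage ⇒ martingale measure with p* = (R−d)/(u−d) = 0.8636.
Terminal payoffs: V(2,0)=50.6693, V(2,1)=21.4115, V(2,2)=14.7675
  t=1,j=0: stock 132.9900 → up 152.9385 (V=21.4115), down 123.6807 (V=50.6693). Price 22.6796; hedge Δ=-1.0000, bond B=155.6696.
  t=1,j=1: stock 164.4500 → up 189.1175 (V=14.7675), down 152.9385 (V=21.4115). Price 13.9942; hedge Δ=-0.1836, bond B=44.1942.
  t=0,j=0: stock 143.0000 → up 164.4500 (V=13.9942), down 132.9900 (V=22.6796). Price 13.5523; hedge Δ=-0.2761, bond B=53.0316.
Each (Δ,B) replicates both successor values, so the strategy is self-financing and V0 is arbitrage-free.

(0,0): Delta=-0.2761 Bond=53.0316
(1,0): Delta=-1.0000 Bond=155.6696
(1,1): Delta=-0.1836 Bond=44.1942
V0=13.5523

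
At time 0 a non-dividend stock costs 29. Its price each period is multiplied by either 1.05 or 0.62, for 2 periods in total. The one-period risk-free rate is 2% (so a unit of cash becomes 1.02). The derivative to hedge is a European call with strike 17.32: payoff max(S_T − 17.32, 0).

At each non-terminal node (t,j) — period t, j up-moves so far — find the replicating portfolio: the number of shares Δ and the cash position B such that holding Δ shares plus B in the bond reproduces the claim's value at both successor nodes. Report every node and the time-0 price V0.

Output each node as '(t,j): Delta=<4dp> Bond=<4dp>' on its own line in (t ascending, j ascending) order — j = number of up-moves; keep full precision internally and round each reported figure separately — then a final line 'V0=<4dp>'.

(0,0): Delta=0.9661 Bond=-15.6367
(1,0): Delta=0.2016 Bond=-2.2038
(1,1): Delta=1.0000 Bond=-16.9804
V0=12.3814

Risk-neutral probability p* = (R−d)/(u−d) = (1.02−0.62)/(1.05−0.62) = 0.9302.
Terminal payoffs: V(2,0)=0.0000, V(2,1)=1.5590, V(2,2)=14.6525
Node (1,0) S=17.9800: V=(p*·1.5590+(1−p*)·0.0000)/1.02=1.4218; Δ=(1.5590−0.0000)/(18.8790−11.1476)=0.2016; B=V−Δ·S=-2.2038
Node (1,1) S=30.4500: V=(p*·14.6525+(1−p*)·1.5590)/1.02=13.4696; Δ=(14.6525−1.5590)/(31.9725−18.8790)=1.0000; B=V−Δ·S=-16.9804
Node (0,0) S=29.0000: V=(p*·13.4696+(1−p*)·1.4218)/1.02=12.3814; Δ=(13.4696−1.4218)/(30.4500−17.9800)=0.9661; B=V−Δ·S=-15.6367
Root portfolio cost Δ·29+B reproduces V0=12.3814.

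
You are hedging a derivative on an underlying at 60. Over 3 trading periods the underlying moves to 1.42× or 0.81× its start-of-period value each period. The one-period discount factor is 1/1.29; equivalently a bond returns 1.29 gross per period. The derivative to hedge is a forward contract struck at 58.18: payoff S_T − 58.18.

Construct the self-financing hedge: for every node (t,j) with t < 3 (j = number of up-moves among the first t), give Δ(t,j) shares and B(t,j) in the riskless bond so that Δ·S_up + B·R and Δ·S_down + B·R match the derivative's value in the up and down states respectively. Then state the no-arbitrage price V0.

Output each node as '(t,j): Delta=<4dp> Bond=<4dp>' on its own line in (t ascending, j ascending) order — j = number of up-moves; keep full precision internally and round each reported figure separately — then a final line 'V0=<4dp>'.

Under the risk-neutral measure, an up-move has probability p* = (R−d)/(u−d) = 0.7869 and values discount at R = 1.29.
Payoff layer (t=3): V(3,0)=-26.2935, V(3,1)=-2.2803, V(3,2)=39.8170, V(3,3)=113.6173
Node (2,0) S=39.3660: V=(p*·-2.2803+(1−p*)·-26.2935)/1.29=-5.7348; Δ=(-2.2803−-26.2935)/(55.8997−31.8865)=1.0000; B=V−Δ·S=-45.1008
Node (2,1) S=69.0120: V=(p*·39.8170+(1−p*)·-2.2803)/1.29=23.9112; Δ=(39.8170−-2.2803)/(97.9970−55.8997)=1.0000; B=V−Δ·S=-45.1008
Node (2,2) S=120.9840: V=(p*·113.6173+(1−p*)·39.8170)/1.29=75.8832; Δ=(113.6173−39.8170)/(171.7973−97.9970)=1.0000; B=V−Δ·S=-45.1008
Node (1,0) S=48.6000: V=(p*·23.9112+(1−p*)·-5.7348)/1.29=13.6382; Δ=(23.9112−-5.7348)/(69.0120−39.3660)=1.0000; B=V−Δ·S=-34.9618
Node (1,1) S=85.2000: V=(p*·75.8832+(1−p*)·23.9112)/1.29=50.2382; Δ=(75.8832−23.9112)/(120.9840−69.0120)=1.0000; B=V−Δ·S=-34.9618
Node (0,0) S=60.0000: V=(p*·50.2382+(1−p*)·13.6382)/1.29=32.8978; Δ=(50.2382−13.6382)/(85.2000−48.6000)=1.0000; B=V−Δ·S=-27.1022
Each (Δ,B) replicates both successor values, so the strategy is self-financing and V0 is arbitrage-free.

(0,0): Delta=1.0000 Bond=-27.1022
(1,0): Delta=1.0000 Bond=-34.9618
(1,1): Delta=1.0000 Bond=-34.9618
(2,0): Delta=1.0000 Bond=-45.1008
(2,1): Delta=1.0000 Bond=-45.1008
(2,2): Delta=1.0000 Bond=-45.1008
V0=32.8978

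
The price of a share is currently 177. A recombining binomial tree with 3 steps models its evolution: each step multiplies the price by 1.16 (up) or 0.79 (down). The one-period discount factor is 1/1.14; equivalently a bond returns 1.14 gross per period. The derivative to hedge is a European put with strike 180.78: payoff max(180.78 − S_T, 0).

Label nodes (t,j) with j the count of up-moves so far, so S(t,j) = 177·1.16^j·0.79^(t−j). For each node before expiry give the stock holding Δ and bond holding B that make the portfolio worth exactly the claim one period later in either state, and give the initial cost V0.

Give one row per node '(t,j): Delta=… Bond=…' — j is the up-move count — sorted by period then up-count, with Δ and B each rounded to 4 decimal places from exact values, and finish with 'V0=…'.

Since d<R<u, set p* = (R−d)/(u−d) = 0.9459; price each node as the discounted p*-expectation of its children.
Payoff layer (t=3): V(3,0)=93.5121, V(3,1)=52.6398, V(3,2)=0.0000, V(3,3)=0.0000
  t=2,j=0: stock 110.4657 → up 128.1402 (V=52.6398), down 87.2679 (V=93.5121). Price 48.1132; hedge Δ=-1.0000, bond B=158.5789.
  t=2,j=1: stock 162.2028 → up 188.1552 (V=0.0000), down 128.1402 (V=52.6398). Price 2.4960; hedge Δ=-0.8771, bond B=144.7657.
  t=2,j=2: stock 238.1712 → up 276.2786 (V=0.0000), down 188.1552 (V=0.0000). Price 0.0000; hedge Δ=0.0000, bond B=0.0000.
  t=1,j=0: stock 139.8300 → up 162.2028 (V=2.4960), down 110.4657 (V=48.1132). Price 4.3524; hedge Δ=-0.8817, bond B=127.6424.
  t=1,j=1: stock 205.3200 → up 238.1712 (V=0.0000), down 162.2028 (V=2.4960). Price 0.1183; hedge Δ=-0.0329, bond B=6.8642.
  t=0,j=0: stock 177.0000 → up 205.3200 (V=0.1183), down 139.8300 (V=4.3524). Price 0.3046; hedge Δ=-0.0647, bond B=11.7480.
Each (Δ,B) replicates both successor values, so the strategy is self-financing and V0 is arbitrage-free.

(0,0): Delta=-0.0647 Bond=11.7480
(1,0): Delta=-0.8817 Bond=127.6424
(1,1): Delta=-0.0329 Bond=6.8642
(2,0): Delta=-1.0000 Bond=158.5789
(2,1): Delta=-0.8771 Bond=144.7657
(2,2): Delta=0.0000 Bond=0.0000
V0=0.3046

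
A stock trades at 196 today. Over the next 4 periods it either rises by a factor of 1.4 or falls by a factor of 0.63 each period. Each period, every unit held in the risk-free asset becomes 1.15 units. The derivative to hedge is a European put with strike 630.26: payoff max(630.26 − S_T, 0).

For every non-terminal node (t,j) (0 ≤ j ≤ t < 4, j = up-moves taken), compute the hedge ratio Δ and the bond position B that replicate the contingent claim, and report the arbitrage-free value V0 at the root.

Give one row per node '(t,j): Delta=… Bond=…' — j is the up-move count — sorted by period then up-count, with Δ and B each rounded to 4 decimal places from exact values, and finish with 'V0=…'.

No-arbitrage ⇒ martingale measure with p* = (R−d)/(u−d) = 0.6753.
Payoff layer (t=4): V(4,0)=599.3842, V(4,1)=561.6471, V(4,2)=477.7869, V(4,3)=291.4309, V(4,4)=0.0000
Node (3,0) S=49.0092: V=(p*·561.6471+(1−p*)·599.3842)/1.15=499.0430; Δ=(561.6471−599.3842)/(68.6129−30.8758)=-1.0000; B=V−Δ·S=548.0522
Node (3,1) S=108.9094: V=(p*·477.7869+(1−p*)·561.6471)/1.15=439.1428; Δ=(477.7869−561.6471)/(152.4731−68.6129)=-1.0000; B=V−Δ·S=548.0522
Node (3,2) S=242.0208: V=(p*·291.4309+(1−p*)·477.7869)/1.15=306.0314; Δ=(291.4309−477.7869)/(338.8291−152.4731)=-1.0000; B=V−Δ·S=548.0522
Node (3,3) S=537.8240: V=(p*·0.0000+(1−p*)·291.4309)/1.15=82.2786; Δ=(0.0000−291.4309)/(752.9536−338.8291)=-0.7037; B=V−Δ·S=460.7603
Node (2,0) S=77.7924: V=(p*·439.1428+(1−p*)·499.0430)/1.15=398.7747; Δ=(439.1428−499.0430)/(108.9094−49.0092)=-1.0000; B=V−Δ·S=476.5671
Node (2,1) S=172.8720: V=(p*·306.0314+(1−p*)·439.1428)/1.15=303.6951; Δ=(306.0314−439.1428)/(242.0208−108.9094)=-1.0000; B=V−Δ·S=476.5671
Node (2,2) S=384.1600: V=(p*·82.2786+(1−p*)·306.0314)/1.15=134.7179; Δ=(82.2786−306.0314)/(537.8240−242.0208)=-0.7564; B=V−Δ·S=425.3059
Node (1,0) S=123.4800: V=(p*·303.6951+(1−p*)·398.7747)/1.15=290.9262; Δ=(303.6951−398.7747)/(172.8720−77.7924)=-1.0000; B=V−Δ·S=414.4062
Node (1,1) S=274.4000: V=(p*·134.7179+(1−p*)·303.6951)/1.15=164.8527; Δ=(134.7179−303.6951)/(384.1600−172.8720)=-0.7997; B=V−Δ·S=384.3036
Node (0,0) S=196.0000: V=(p*·164.8527+(1−p*)·290.9262)/1.15=178.9441; Δ=(164.8527−290.9262)/(274.4000−123.4800)=-0.8354; B=V−Δ·S=342.6758
Self-financing check: at every node Δ·S+B equals the discounted successor values.

(0,0): Delta=-0.8354 Bond=342.6758
(1,0): Delta=-1.0000 Bond=414.4062
(1,1): Delta=-0.7997 Bond=384.3036
(2,0): Delta=-1.0000 Bond=476.5671
(2,1): Delta=-1.0000 Bond=476.5671
(2,2): Delta=-0.7564 Bond=425.3059
(3,0): Delta=-1.0000 Bond=548.0522
(3,1): Delta=-1.0000 Bond=548.0522
(3,2): Delta=-1.0000 Bond=548.0522
(3,3): Delta=-0.7037 Bond=460.7603
V0=178.9441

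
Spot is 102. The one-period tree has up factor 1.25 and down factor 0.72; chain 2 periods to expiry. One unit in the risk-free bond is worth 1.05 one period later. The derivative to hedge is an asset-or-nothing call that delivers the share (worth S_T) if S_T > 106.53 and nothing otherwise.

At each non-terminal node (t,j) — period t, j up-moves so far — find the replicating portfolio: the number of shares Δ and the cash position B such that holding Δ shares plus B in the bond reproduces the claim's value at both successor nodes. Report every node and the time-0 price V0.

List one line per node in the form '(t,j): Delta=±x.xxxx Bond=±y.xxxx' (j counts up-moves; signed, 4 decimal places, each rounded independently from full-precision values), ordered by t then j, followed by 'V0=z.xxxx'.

(0,0): Delta=1.7482 Bond=-122.2746
(1,0): Delta=0.0000 Bond=0.0000
(1,1): Delta=2.3585 Bond=-206.1995
V0=56.0425

Since d<R<u, set p* = (R−d)/(u−d) = 0.6226; price each node as the discounted p*-expectation of its children.
Terminal payoffs: V(2,0)=0.0000, V(2,1)=0.0000, V(2,2)=159.3750
Node (1,0) S=73.4400: V=(p*·0.0000+(1−p*)·0.0000)/1.05=0.0000; Δ=(0.0000−0.0000)/(91.8000−52.8768)=0.0000; B=V−Δ·S=0.0000
Node (1,1) S=127.5000: V=(p*·159.3750+(1−p*)·0.0000)/1.05=94.5081; Δ=(159.3750−0.0000)/(159.3750−91.8000)=2.3585; B=V−Δ·S=-206.1995
Node (0,0) S=102.0000: V=(p*·94.5081+(1−p*)·0.0000)/1.05=56.0425; Δ=(94.5081−0.0000)/(127.5000−73.4400)=1.7482; B=V−Δ·S=-122.2746
Root portfolio cost Δ·102+B reproduces V0=56.0425.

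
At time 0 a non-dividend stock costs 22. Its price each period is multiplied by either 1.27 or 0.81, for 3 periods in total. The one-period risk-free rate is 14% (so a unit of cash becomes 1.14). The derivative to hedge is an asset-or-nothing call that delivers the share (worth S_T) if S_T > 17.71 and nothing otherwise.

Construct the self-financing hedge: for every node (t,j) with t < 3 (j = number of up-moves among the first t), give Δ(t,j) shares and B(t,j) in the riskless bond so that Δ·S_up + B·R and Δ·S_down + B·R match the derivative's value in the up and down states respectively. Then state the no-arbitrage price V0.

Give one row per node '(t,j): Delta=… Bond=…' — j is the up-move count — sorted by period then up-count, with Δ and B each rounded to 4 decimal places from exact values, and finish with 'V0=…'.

Risk-neutral probability p* = (R−d)/(u−d) = (1.14−0.81)/(1.27−0.81) = 0.7174.
Terminal values V(3,·): V(3,0)=0.0000, V(3,1)=18.3314, V(3,2)=28.7419, V(3,3)=45.0644
  t=2,j=0: stock 14.4342 → up 18.3314 (V=18.3314), down 11.6917 (V=0.0000). Price 11.5358; hedge Δ=2.7609, bond B=-28.3151.
  t=2,j=1: stock 22.6314 → up 28.7419 (V=28.7419), down 18.3314 (V=18.3314). Price 22.6314; hedge Δ=1.0000, bond B=0.0000.
  t=2,j=2: stock 35.4838 → up 45.0644 (V=45.0644), down 28.7419 (V=28.7419). Price 35.4838; hedge Δ=1.0000, bond B=0.0000.
  t=1,j=0: stock 17.8200 → up 22.6314 (V=22.6314), down 14.4342 (V=11.5358). Price 17.1015; hedge Δ=1.3536, bond B=-7.0194.
  t=1,j=1: stock 27.9400 → up 35.4838 (V=35.4838), down 22.6314 (V=22.6314). Price 27.9400; hedge Δ=1.0000, bond B=0.0000.
  t=0,j=0: stock 22.0000 → up 27.9400 (V=27.9400), down 17.8200 (V=17.1015). Price 21.8219; hedge Δ=1.0710, bond B=-1.7401.
Root portfolio cost Δ·22+B reproduces V0=21.8219.

(0,0): Delta=1.0710 Bond=-1.7401
(1,0): Delta=1.3536 Bond=-7.0194
(1,1): Delta=1.0000 Bond=0.0000
(2,0): Delta=2.7609 Bond=-28.3151
(2,1): Delta=1.0000 Bond=0.0000
(2,2): Delta=1.0000 Bond=0.0000
V0=21.8219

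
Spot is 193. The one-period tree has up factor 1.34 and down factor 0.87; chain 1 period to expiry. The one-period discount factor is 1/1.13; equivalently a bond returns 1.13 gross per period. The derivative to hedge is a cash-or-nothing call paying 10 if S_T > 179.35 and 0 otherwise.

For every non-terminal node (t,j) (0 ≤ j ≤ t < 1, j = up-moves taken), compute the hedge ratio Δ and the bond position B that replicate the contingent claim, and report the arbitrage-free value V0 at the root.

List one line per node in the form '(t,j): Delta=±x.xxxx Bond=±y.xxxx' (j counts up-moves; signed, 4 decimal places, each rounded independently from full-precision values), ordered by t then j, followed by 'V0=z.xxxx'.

(0,0): Delta=0.1102 Bond=-16.3811
V0=4.8955

Since d<R<u, set p* = (R−d)/(u−d) = 0.5532; price each node as the discounted p*-expectation of its children.
At expiry t=1: V(1,0)=0.0000, V(1,1)=10.0000
(0,0): S=193.0000. Δ = (V_up−V_dn)/(S_up−S_dn) = (10.0000−0.0000)/(258.6200−167.9100) = 0.1102. V = [p*·10.0000 + (1−p*)·0.0000]/1.13 = 4.8955. B = V − Δ·S = -16.3811.
Self-financing check: at every node Δ·S+B equals the discounted successor values.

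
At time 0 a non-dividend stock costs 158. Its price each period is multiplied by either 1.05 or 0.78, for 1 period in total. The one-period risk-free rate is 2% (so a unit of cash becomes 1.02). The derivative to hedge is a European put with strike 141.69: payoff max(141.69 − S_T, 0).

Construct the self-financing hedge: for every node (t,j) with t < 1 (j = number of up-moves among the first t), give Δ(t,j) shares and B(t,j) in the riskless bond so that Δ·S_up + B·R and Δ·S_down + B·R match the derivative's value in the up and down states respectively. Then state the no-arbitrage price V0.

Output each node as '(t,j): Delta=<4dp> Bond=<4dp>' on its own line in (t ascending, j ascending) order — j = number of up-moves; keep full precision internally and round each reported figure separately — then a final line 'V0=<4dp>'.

(0,0): Delta=-0.4325 Bond=70.3431
V0=2.0098

No-arbitrage ⇒ martingale measure with p* = (R−d)/(u−d) = 0.8889.
Terminal values V(1,·): V(1,0)=18.4500, V(1,1)=0.0000
(0,0): S=158.0000. Δ = (V_up−V_dn)/(S_up−S_dn) = (0.0000−18.4500)/(165.9000−123.2400) = -0.4325. V = [p*·0.0000 + (1−p*)·18.4500]/1.02 = 2.0098. B = V − Δ·S = 70.3431.
Root portfolio cost Δ·158+B reproduces V0=2.0098.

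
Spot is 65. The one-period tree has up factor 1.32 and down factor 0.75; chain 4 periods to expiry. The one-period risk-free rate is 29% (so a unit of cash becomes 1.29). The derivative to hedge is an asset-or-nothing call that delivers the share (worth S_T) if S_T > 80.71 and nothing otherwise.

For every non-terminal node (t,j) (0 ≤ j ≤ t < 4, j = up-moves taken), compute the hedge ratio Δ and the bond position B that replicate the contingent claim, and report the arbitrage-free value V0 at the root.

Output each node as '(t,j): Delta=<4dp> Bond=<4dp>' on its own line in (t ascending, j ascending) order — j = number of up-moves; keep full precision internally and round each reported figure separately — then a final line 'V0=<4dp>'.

Risk-neutral probability p* = (R−d)/(u−d) = (1.29−0.75)/(1.32−0.75) = 0.9474.
Terminal payoffs: V(4,0)=0.0000, V(4,1)=0.0000, V(4,2)=0.0000, V(4,3)=112.1234, V(4,4)=197.3373
Node (3,0) S=27.4219: V=(p*·0.0000+(1−p*)·0.0000)/1.29=0.0000; Δ=(0.0000−0.0000)/(36.1969−20.5664)=0.0000; B=V−Δ·S=0.0000
Node (3,1) S=48.2625: V=(p*·0.0000+(1−p*)·0.0000)/1.29=0.0000; Δ=(0.0000−0.0000)/(63.7065−36.1969)=0.0000; B=V−Δ·S=0.0000
Node (3,2) S=84.9420: V=(p*·112.1234+(1−p*)·0.0000)/1.29=82.3428; Δ=(112.1234−0.0000)/(112.1234−63.7065)=2.3158; B=V−Δ·S=-114.3650
Node (3,3) S=149.4979: V=(p*·197.3373+(1−p*)·112.1234)/1.29=149.4979; Δ=(197.3373−112.1234)/(197.3373−112.1234)=1.0000; B=V−Δ·S=0.0000
Node (2,0) S=36.5625: V=(p*·0.0000+(1−p*)·0.0000)/1.29=0.0000; Δ=(0.0000−0.0000)/(48.2625−27.4219)=0.0000; B=V−Δ·S=0.0000
Node (2,1) S=64.3500: V=(p*·82.3428+(1−p*)·0.0000)/1.29=60.4721; Δ=(82.3428−0.0000)/(84.9420−48.2625)=2.2449; B=V−Δ·S=-83.9890
Node (2,2) S=113.2560: V=(p*·149.4979+(1−p*)·82.3428)/1.29=113.1500; Δ=(149.4979−82.3428)/(149.4979−84.9420)=1.0403; B=V−Δ·S=-4.6661
Node (1,0) S=48.7500: V=(p*·60.4721+(1−p*)·0.0000)/1.29=44.4103; Δ=(60.4721−0.0000)/(64.3500−36.5625)=2.1762; B=V−Δ·S=-61.6810
Node (1,1) S=85.8000: V=(p*·113.1500+(1−p*)·60.4721)/1.29=85.5639; Δ=(113.1500−60.4721)/(113.2560−64.3500)=1.0771; B=V−Δ·S=-6.8534
Node (0,0) S=65.0000: V=(p*·85.5639+(1−p*)·44.4103)/1.29=64.6496; Δ=(85.5639−44.4103)/(85.8000−48.7500)=1.1108; B=V−Δ·S=-7.5497
The time-0 hedge costs 64.6496, which is the no-arbitrage price.

(0,0): Delta=1.1108 Bond=-7.5497
(1,0): Delta=2.1762 Bond=-61.6810
(1,1): Delta=1.0771 Bond=-6.8534
(2,0): Delta=0.0000 Bond=0.0000
(2,1): Delta=2.2449 Bond=-83.9890
(2,2): Delta=1.0403 Bond=-4.6661
(3,0): Delta=0.0000 Bond=0.0000
(3,1): Delta=0.0000 Bond=0.0000
(3,2): Delta=2.3158 Bond=-114.3650
(3,3): Delta=1.0000 Bond=0.0000
V0=64.6496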